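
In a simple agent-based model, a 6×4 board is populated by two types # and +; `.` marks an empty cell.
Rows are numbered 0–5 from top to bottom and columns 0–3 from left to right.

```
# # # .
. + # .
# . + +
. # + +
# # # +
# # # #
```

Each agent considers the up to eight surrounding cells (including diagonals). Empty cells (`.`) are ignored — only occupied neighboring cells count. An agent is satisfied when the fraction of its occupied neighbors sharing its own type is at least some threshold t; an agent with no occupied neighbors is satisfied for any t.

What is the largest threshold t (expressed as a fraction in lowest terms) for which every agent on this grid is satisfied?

Row 0: (0,0)# 1/2 · (0,1)# 3/4 · (0,2)# 2/3
Row 1: (1,1)+ 1/6 · (1,2)# 2/5
Row 2: (2,0)# 1/2 · (2,2)+ 4/6 · (2,3)+ 3/4
Row 3: (3,1)# 4/6 · (3,2)+ 4/7 · (3,3)+ 4/5
Row 4: (4,0)# 4/4 · (4,1)# 6/7 · (4,2)# 5/8 · (4,3)+ 2/5
Row 5: (5,0)# 3/3 · (5,1)# 5/5 · (5,2)# 4/5 · (5,3)# 2/3
The smallest same-type fraction is 1/6 at (1,1), which reduces to 1/6. Any threshold above that leaves this agent unsatisfied.

1/6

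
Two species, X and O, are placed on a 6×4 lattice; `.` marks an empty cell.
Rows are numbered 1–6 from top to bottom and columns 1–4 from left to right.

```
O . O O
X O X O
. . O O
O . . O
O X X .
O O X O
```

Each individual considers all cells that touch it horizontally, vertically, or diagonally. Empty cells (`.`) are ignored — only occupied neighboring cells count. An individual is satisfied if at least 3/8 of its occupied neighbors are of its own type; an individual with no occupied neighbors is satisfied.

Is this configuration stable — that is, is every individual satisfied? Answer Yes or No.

No

(1,1)O 1/2 satisfied
(1,3)O 3/4 satisfied
(1,4)O 2/3 satisfied
(2,1)X 0/2 not
(2,2)O 3/5 satisfied
(2,3)X 0/6 not
(2,4)O 4/5 satisfied
(3,3)O 4/5 satisfied
(3,4)O 3/4 satisfied
(4,1)O 1/2 satisfied
(4,4)O 2/3 satisfied
(5,1)O 3/4 satisfied
(5,2)X 2/6 not
(5,3)X 2/5 satisfied
(6,1)O 2/3 satisfied
(6,2)O 2/5 satisfied
(6,3)X 2/4 satisfied
(6,4)O 0/2 not
For instance (2,1) has only 0/2 same-type neighbors, below 3/8.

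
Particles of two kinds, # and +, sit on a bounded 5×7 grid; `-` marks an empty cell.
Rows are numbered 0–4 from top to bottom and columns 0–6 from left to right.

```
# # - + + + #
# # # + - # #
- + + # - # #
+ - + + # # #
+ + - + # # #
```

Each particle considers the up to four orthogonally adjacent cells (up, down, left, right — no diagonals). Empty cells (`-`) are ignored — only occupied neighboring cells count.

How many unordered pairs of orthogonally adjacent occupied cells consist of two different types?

10

Scan each occupied cell's neighbors to the right and below so each pair is counted once.
Row 0: #(0,0)–#(0,1)= #(0,0)–#(1,0)= #(0,1)–#(1,1)= +(0,3)–+(0,4)= +(0,3)–+(1,3)= +(0,4)–+(0,5)= +(0,5)–#(0,6)≠ +(0,5)–#(1,5)≠ #(0,6)–#(1,6)=  → 2/9 unlike.
Row 1: #(1,0)–#(1,1)= #(1,1)–#(1,2)= #(1,1)–+(2,1)≠ #(1,2)–+(1,3)≠ #(1,2)–+(2,2)≠ +(1,3)–#(2,3)≠ #(1,5)–#(1,6)= #(1,5)–#(2,5)= #(1,6)–#(2,6)=  → 4/9 unlike.
Row 2: +(2,1)–+(2,2)= +(2,2)–#(2,3)≠ +(2,2)–+(3,2)= #(2,3)–+(3,3)≠ #(2,5)–#(2,6)= #(2,5)–#(3,5)= #(2,6)–#(3,6)=  → 2/7 unlike.
Row 3: +(3,0)–+(4,0)= +(3,2)–+(3,3)= +(3,3)–#(3,4)≠ +(3,3)–+(4,3)= #(3,4)–#(3,5)= #(3,4)–#(4,4)= #(3,5)–#(3,6)= #(3,5)–#(4,5)= #(3,6)–#(4,6)=  → 1/9 unlike.
Row 4: +(4,0)–+(4,1)= +(4,3)–#(4,4)≠ #(4,4)–#(4,5)= #(4,5)–#(4,6)=  → 1/4 unlike.
Total adjacent occupied pairs: 38; unlike-type pairs: 10.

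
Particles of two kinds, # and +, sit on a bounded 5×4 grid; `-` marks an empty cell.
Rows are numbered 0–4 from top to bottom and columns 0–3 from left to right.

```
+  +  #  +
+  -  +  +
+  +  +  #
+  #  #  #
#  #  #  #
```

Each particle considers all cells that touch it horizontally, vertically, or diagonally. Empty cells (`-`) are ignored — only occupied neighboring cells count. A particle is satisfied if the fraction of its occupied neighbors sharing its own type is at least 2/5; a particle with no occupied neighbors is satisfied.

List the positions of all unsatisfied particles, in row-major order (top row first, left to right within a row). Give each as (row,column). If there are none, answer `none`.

Row 0: (0,0)+ 2/2 ok · (0,1)+ 3/4 ok · (0,2)# 0/4 unhappy · (0,3)+ 2/3 ok
Row 1: (1,0)+ 4/4 ok · (1,2)+ 5/7 ok · (1,3)+ 3/5 ok
Row 2: (2,0)+ 3/4 ok · (2,1)+ 5/7 ok · (2,2)+ 3/7 ok · (2,3)# 2/5 ok
Row 3: (3,0)+ 2/5 ok · (3,1)# 4/8 ok · (3,2)# 6/8 ok · (3,3)# 4/5 ok
Row 4: (4,0)# 2/3 ok · (4,1)# 4/5 ok · (4,2)# 5/5 ok · (4,3)# 3/3 ok

(0,2)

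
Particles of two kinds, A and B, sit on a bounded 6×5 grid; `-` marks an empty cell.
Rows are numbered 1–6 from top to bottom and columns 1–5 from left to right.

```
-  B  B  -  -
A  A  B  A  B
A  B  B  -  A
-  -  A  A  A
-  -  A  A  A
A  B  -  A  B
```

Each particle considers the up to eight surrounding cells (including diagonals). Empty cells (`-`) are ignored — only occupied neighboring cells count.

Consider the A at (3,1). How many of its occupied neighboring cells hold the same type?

Occupied neighbors of (3,1): (2,1)=A, (2,2)=A, (3,2)=B.
Same type (A): 2 of 3.

2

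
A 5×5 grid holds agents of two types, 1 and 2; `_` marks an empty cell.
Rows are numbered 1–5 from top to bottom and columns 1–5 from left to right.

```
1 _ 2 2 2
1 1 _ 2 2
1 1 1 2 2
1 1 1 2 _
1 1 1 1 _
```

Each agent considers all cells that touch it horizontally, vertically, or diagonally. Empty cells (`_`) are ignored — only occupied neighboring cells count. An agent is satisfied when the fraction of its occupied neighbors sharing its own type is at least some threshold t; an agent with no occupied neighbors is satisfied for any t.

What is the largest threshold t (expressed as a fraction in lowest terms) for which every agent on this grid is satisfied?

1/3

(1,1)1 2/2
(1,3)2 2/3
(1,4)2 4/4
(1,5)2 3/3
(2,1)1 4/4
(2,2)1 5/6
(2,4)2 6/7
(2,5)2 5/5
(3,1)1 5/5
(3,2)1 7/7
(3,3)1 4/7
(3,4)2 4/6
(3,5)2 4/4
(4,1)1 5/5
(4,2)1 8/8
(4,3)1 6/8
(4,4)2 2/6
(5,1)1 3/3
(5,2)1 5/5
(5,3)1 4/5
(5,4)1 2/3
The smallest same-type fraction is 2/6 at (4,4), which reduces to 1/3. Any threshold above that leaves this agent unsatisfied.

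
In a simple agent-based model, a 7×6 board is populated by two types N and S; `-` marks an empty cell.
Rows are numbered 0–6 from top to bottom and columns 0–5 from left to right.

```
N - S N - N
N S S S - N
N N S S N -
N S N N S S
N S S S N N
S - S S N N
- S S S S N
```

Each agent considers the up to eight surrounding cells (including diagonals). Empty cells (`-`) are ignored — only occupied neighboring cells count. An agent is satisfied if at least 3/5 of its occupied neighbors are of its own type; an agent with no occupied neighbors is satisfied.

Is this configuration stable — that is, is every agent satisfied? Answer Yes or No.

No

Row 0: (0,0)N 1/2 unhappy · (0,2)S 3/4 ok · (0,3)N 0/3 unhappy · (0,5)N 1/1 ok
Row 1: (1,0)N 3/4 ok · (1,1)S 3/7 unhappy · (1,2)S 5/7 ok · (1,3)S 4/6 ok · (1,5)N 2/2 ok
Row 2: (2,0)N 3/5 ok · (2,1)N 4/8 unhappy · (2,2)S 5/8 ok · (2,3)S 4/7 unhappy · (2,4)N 2/6 unhappy
Row 3: (3,0)N 3/5 ok · (3,1)S 3/8 unhappy · (3,2)N 2/8 unhappy · (3,3)N 3/8 unhappy · (3,4)S 3/7 unhappy · (3,5)S 1/4 unhappy
Row 4: (4,0)N 1/4 unhappy · (4,1)S 4/7 unhappy · (4,2)S 5/7 ok · (4,3)S 4/8 unhappy · (4,4)N 4/8 unhappy · (4,5)N 3/5 ok
Row 5: (5,0)S 2/3 ok · (5,2)S 7/7 ok · (5,3)S 6/8 ok · (5,4)N 4/8 unhappy · (5,5)N 4/5 ok
Row 6: (6,1)S 3/3 ok · (6,2)S 4/4 ok · (6,3)S 4/5 ok · (6,4)S 2/5 unhappy · (6,5)N 2/3 ok
For instance (0,0) has only 1/2 same-type neighbors, below 3/5.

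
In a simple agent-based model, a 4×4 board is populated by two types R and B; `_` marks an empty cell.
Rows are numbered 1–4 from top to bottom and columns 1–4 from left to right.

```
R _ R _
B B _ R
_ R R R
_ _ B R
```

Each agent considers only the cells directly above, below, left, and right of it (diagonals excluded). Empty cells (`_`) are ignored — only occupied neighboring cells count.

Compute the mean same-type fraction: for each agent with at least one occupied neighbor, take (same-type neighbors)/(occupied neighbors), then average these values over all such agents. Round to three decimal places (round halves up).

Row 1: (1,1)R 0/1 · (1,3)R — no occupied neighbors
Row 2: (2,1)B 1/2 · (2,2)B 1/2 · (2,4)R 1/1
Row 3: (3,2)R 1/2 · (3,3)R 2/3 · (3,4)R 3/3
Row 4: (4,3)B 0/2 · (4,4)R 1/2
Sum over 9 agents: 0/1 + 1/2 + 1/2 + 1/1 + 1/2 + 2/3 + 3/3 + 0/2 + 1/2 = 14/3; mean = 14/3 ÷ 9 = 14/27 = 0.518518… → 0.519.

0.519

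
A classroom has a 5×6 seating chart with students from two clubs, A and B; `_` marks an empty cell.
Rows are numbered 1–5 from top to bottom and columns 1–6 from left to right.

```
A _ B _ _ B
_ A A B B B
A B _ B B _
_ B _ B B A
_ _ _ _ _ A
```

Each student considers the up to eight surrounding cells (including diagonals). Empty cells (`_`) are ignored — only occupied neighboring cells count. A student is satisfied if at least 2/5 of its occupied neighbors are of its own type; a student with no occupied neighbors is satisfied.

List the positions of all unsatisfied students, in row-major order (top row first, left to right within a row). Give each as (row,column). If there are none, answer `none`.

(1,1)A 1/1 satisfied
(1,3)B 1/3 not
(1,6)B 2/2 satisfied
(2,2)A 3/5 satisfied
(2,3)A 1/5 not
(2,4)B 4/5 satisfied
(2,5)B 5/5 satisfied
(2,6)B 3/3 satisfied
(3,1)A 1/3 not
(3,2)B 1/4 not
(3,4)B 5/6 satisfied
(3,5)B 6/7 satisfied
(4,2)B 1/2 satisfied
(4,4)B 3/3 satisfied
(4,5)B 3/5 satisfied
(4,6)A 1/3 not
(5,6)A 1/2 satisfied

(1,3), (2,3), (3,1), (3,2), (4,6)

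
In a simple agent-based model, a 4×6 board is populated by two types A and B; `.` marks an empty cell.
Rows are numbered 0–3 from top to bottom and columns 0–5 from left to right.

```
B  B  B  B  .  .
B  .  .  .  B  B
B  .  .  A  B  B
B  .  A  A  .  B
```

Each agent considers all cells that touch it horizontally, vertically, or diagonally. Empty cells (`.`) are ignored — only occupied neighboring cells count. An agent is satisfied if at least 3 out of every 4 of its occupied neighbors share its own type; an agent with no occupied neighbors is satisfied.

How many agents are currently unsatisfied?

3

Row 0: (0,0)B 2/2 ✓ · (0,1)B 3/3 ✓ · (0,2)B 2/2 ✓ · (0,3)B 2/2 ✓
Row 1: (1,0)B 3/3 ✓ · (1,4)B 4/5 ✓ · (1,5)B 3/3 ✓
Row 2: (2,0)B 2/2 ✓ · (2,3)A 2/4 ✗ · (2,4)B 4/6 ✗ · (2,5)B 4/4 ✓
Row 3: (3,0)B 1/1 ✓ · (3,2)A 2/2 ✓ · (3,3)A 2/3 ✗ · (3,5)B 2/2 ✓
Unsatisfied: (2,3), (2,4), (3,3) — 3 in total.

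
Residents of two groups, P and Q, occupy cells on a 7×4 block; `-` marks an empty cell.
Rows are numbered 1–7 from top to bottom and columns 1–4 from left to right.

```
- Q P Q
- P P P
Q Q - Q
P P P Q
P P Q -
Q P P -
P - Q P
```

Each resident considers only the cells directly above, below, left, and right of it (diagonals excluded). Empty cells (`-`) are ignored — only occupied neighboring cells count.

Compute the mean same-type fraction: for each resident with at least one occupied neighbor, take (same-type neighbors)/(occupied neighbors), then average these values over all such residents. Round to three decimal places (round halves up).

(1,2)Q 0/2
(1,3)P 1/3
(1,4)Q 0/2
(2,2)P 1/3
(2,3)P 3/3
(2,4)P 1/3
(3,1)Q 1/2
(3,2)Q 1/3
(3,4)Q 1/2
(4,1)P 2/3
(4,2)P 3/4
(4,3)P 1/3
(4,4)Q 1/2
(5,1)P 2/3
(5,2)P 3/4
(5,3)Q 0/3
(6,1)Q 0/3
(6,2)P 2/3
(6,3)P 1/3
(7,1)P 0/1
(7,3)Q 0/2
(7,4)P 0/1
Sum over 22 residents: 0/2 + 1/3 + 0/2 + 1/3 + 3/3 + 1/3 + 1/2 + 1/3 + 1/2 + 2/3 + 3/4 + 1/3 + 1/2 + 2/3 + 3/4 + 0/3 + 0/3 + 2/3 + 1/3 + 0/1 + 0/2 + 0/1 = 8; mean = 8 ÷ 22 = 4/11 = 0.363636… → 0.364.

0.364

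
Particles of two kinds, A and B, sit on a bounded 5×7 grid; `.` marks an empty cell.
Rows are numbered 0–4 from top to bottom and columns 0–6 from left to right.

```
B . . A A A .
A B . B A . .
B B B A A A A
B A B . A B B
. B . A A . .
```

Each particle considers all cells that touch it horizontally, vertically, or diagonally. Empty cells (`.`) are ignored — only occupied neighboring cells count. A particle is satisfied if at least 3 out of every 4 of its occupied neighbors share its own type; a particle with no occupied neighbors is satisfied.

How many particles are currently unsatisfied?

(0,0)B 1/2 not
(0,3)A 2/3 not
(0,4)A 3/4 satisfied
(0,5)A 2/2 satisfied
(1,0)A 0/4 not
(1,1)B 4/5 satisfied
(1,3)B 1/6 not
(1,4)A 6/7 satisfied
(2,0)B 3/5 not
(2,1)B 5/7 not
(2,2)B 4/6 not
(2,3)A 3/6 not
(2,4)A 4/6 not
(2,5)A 4/6 not
(2,6)A 1/3 not
(3,0)B 3/4 satisfied
(3,1)A 0/6 not
(3,2)B 3/6 not
(3,4)A 5/6 satisfied
(3,5)B 1/6 not
(3,6)B 1/3 not
(4,1)B 2/3 not
(4,3)A 2/3 not
(4,4)A 2/3 not
Unsatisfied: (0,0), (0,3), (1,0), (1,3), (2,0), (2,1), (2,2), (2,3), (2,4), (2,5), (2,6), (3,1), (3,2), (3,5), (3,6), (4,1), (4,3), (4,4) — 18 in total.

18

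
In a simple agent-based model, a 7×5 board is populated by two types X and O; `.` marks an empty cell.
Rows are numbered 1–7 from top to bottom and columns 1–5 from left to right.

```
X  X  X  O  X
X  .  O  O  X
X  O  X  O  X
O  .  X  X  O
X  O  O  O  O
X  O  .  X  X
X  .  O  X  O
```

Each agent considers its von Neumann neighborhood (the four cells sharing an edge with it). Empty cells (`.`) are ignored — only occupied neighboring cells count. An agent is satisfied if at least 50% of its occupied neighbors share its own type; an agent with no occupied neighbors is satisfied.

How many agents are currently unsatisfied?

16

(1,1)X 2/2 ok
(1,2)X 2/2 ok
(1,3)X 1/3 unhappy
(1,4)O 1/3 unhappy
(1,5)X 1/2 ok
(2,1)X 2/2 ok
(2,3)O 1/3 unhappy
(2,4)O 3/4 ok
(2,5)X 2/3 ok
(3,1)X 1/3 unhappy
(3,2)O 0/2 unhappy
(3,3)X 1/4 unhappy
(3,4)O 1/4 unhappy
(3,5)X 1/3 unhappy
(4,1)O 0/2 unhappy
(4,3)X 2/3 ok
(4,4)X 1/4 unhappy
(4,5)O 1/3 unhappy
(5,1)X 1/3 unhappy
(5,2)O 2/3 ok
(5,3)O 2/3 ok
(5,4)O 2/4 ok
(5,5)O 2/3 ok
(6,1)X 2/3 ok
(6,2)O 1/2 ok
(6,4)X 2/3 ok
(6,5)X 1/3 unhappy
(7,1)X 1/1 ok
(7,3)O 0/1 unhappy
(7,4)X 1/3 unhappy
(7,5)O 0/2 unhappy
Unsatisfied: (1,3), (1,4), (2,3), (3,1), (3,2), (3,3), (3,4), (3,5), (4,1), (4,4), (4,5), (5,1), (6,5), (7,3), (7,4), (7,5) — 16 in total.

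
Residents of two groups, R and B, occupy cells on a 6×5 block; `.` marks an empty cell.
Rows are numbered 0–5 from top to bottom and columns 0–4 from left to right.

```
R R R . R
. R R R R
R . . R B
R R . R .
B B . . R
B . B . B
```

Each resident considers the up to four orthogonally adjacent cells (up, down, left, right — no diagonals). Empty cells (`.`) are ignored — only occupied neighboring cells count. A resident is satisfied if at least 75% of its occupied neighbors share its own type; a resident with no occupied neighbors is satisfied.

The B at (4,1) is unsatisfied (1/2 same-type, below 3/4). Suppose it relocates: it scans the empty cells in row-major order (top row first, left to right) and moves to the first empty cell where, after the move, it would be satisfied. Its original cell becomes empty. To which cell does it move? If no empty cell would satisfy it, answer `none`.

(4,2)

Vacating (4,1). Empty cells in order:
  (0,3): 0/3 same-type → still unsatisfied.
  (1,0): 0/3 same-type → still unsatisfied.
  (2,1): 0/3 same-type → still unsatisfied.
  (2,2): 0/2 same-type → still unsatisfied.
  (3,2): 0/2 same-type → still unsatisfied.
  (3,4): 1/3 same-type → still unsatisfied.
  (4,2): 1/1 same-type → satisfied — stop here.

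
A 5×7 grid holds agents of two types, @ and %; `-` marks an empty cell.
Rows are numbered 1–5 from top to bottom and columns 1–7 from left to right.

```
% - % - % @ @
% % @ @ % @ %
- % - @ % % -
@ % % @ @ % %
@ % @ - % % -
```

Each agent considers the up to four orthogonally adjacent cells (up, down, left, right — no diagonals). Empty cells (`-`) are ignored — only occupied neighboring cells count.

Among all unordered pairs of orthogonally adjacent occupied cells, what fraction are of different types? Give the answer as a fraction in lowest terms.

Scan each occupied cell's neighbors to the right and below so each pair is counted once.
From row 1: 3 unlike of 7 pairs (running 3/7).
From row 2: 5 unlike of 10 pairs (running 8/17).
From row 3: 2 unlike of 6 pairs (running 10/23).
From row 4: 5 unlike of 11 pairs (running 15/34).
From row 5: 2 unlike of 3 pairs (running 17/37).
Total adjacent occupied pairs: 37; unlike-type pairs: 17.
17/37 is already in lowest terms.

17/37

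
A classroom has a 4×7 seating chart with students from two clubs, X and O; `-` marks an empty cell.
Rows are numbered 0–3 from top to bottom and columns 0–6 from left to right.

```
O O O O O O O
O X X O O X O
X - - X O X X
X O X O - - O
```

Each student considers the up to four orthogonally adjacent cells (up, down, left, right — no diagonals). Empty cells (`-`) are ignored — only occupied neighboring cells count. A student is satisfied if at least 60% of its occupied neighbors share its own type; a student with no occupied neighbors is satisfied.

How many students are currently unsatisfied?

15

Row 0: (0,0)O 2/2 ✓ · (0,1)O 2/3 ✓ · (0,2)O 2/3 ✓ · (0,3)O 3/3 ✓ · (0,4)O 3/3 ✓ · (0,5)O 2/3 ✓ · (0,6)O 2/2 ✓
Row 1: (1,0)O 1/3 ✗ · (1,1)X 1/3 ✗ · (1,2)X 1/3 ✗ · (1,3)O 2/4 ✗ · (1,4)O 3/4 ✓ · (1,5)X 1/4 ✗ · (1,6)O 1/3 ✗
Row 2: (2,0)X 1/2 ✗ · (2,3)X 0/3 ✗ · (2,4)O 1/3 ✗ · (2,5)X 2/3 ✓ · (2,6)X 1/3 ✗
Row 3: (3,0)X 1/2 ✗ · (3,1)O 0/2 ✗ · (3,2)X 0/2 ✗ · (3,3)O 0/2 ✗ · (3,6)O 0/1 ✗
Unsatisfied: (1,0), (1,1), (1,2), (1,3), (1,5), (1,6), (2,0), (2,3), (2,4), (2,6), (3,0), (3,1), (3,2), (3,3), (3,6) — 15 in total.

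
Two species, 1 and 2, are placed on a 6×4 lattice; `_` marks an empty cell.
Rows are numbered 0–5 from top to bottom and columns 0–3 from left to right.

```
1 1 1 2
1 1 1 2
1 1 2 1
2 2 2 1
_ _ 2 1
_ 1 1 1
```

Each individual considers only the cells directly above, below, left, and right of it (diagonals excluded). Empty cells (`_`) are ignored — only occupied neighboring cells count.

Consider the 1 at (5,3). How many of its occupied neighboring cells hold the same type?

Occupied neighbors of (5,3): (4,3)=1, (5,2)=1.
Same type (1): 2 of 2.

2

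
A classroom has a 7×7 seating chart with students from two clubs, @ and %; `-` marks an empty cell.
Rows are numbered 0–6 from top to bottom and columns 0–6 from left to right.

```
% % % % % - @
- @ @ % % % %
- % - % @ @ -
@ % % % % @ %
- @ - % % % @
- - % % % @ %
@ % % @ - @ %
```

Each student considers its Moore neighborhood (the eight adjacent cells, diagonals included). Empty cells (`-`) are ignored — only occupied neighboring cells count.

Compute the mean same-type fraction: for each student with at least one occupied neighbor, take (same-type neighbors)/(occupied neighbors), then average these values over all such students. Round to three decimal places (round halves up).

(0,0)% 1/2
(0,1)% 2/4
(0,2)% 3/5
(0,3)% 4/5
(0,4)% 4/4
(0,6)@ 0/2
(1,1)@ 1/5
(1,2)@ 1/7
(1,3)% 5/7
(1,4)% 5/7
(1,5)% 3/6
(1,6)% 1/3
(2,1)% 2/5
(2,3)% 5/7
(2,4)@ 2/8
(2,5)@ 2/7
(3,0)@ 1/3
(3,1)% 2/4
(3,2)% 5/6
(3,3)% 5/6
(3,4)% 5/8
(3,5)@ 3/7
(3,6)% 1/4
(4,1)@ 1/4
(4,3)% 7/7
(4,4)% 6/8
(4,5)% 5/8
(4,6)@ 2/5
(5,2)% 4/6
(5,3)% 5/6
(5,4)% 4/7
(5,5)@ 2/7
(5,6)% 2/5
(6,0)@ 0/1
(6,1)% 2/3
(6,2)% 3/4
(6,3)@ 0/4
(6,5)@ 1/4
(6,6)% 1/3
Sum over 39 students: 1/2 + 2/4 + 3/5 + 4/5 + 4/4 + 0/2 + 1/5 + 1/7 + 5/7 + 5/7 + 3/6 + 1/3 + 2/5 + 5/7 + 2/8 + 2/7 + 1/3 + 2/4 + 5/6 + 5/6 + 5/8 + 3/7 + 1/4 + 1/4 + 7/7 + 6/8 + 5/8 + 2/5 + 4/6 + 5/6 + 4/7 + 2/7 + 2/5 + 0/1 + 2/3 + 3/4 + 0/4 + 1/4 + 1/3 = 8081/420; mean = 8081/420 ÷ 39 = 8081/16380 = 0.493345… → 0.493.

0.493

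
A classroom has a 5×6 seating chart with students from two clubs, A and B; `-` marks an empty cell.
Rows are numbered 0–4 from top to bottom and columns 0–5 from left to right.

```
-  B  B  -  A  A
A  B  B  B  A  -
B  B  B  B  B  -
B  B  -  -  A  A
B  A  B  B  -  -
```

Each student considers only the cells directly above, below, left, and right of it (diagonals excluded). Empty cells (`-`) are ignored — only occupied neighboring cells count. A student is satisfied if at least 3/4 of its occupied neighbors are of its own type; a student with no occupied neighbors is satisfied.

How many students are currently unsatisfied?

Row 0: (0,1)B 2/2 ✓ · (0,2)B 2/2 ✓ · (0,4)A 2/2 ✓ · (0,5)A 1/1 ✓
Row 1: (1,0)A 0/2 ✗ · (1,1)B 3/4 ✓ · (1,2)B 4/4 ✓ · (1,3)B 2/3 ✗ · (1,4)A 1/3 ✗
Row 2: (2,0)B 2/3 ✗ · (2,1)B 4/4 ✓ · (2,2)B 3/3 ✓ · (2,3)B 3/3 ✓ · (2,4)B 1/3 ✗
Row 3: (3,0)B 3/3 ✓ · (3,1)B 2/3 ✗ · (3,4)A 1/2 ✗ · (3,5)A 1/1 ✓
Row 4: (4,0)B 1/2 ✗ · (4,1)A 0/3 ✗ · (4,2)B 1/2 ✗ · (4,3)B 1/1 ✓
Unsatisfied: (1,0), (1,3), (1,4), (2,0), (2,4), (3,1), (3,4), (4,0), (4,1), (4,2) — 10 in total.

10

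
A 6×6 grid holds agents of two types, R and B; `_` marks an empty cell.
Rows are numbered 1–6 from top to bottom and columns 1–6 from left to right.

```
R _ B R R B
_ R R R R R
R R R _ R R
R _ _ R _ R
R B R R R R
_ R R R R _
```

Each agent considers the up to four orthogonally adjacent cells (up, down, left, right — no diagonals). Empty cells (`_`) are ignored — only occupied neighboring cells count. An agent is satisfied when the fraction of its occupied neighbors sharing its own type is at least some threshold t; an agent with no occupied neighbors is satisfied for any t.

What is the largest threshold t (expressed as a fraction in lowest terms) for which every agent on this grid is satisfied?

(1,1)R — no occupied neighbors
(1,3)B 0/2
(1,4)R 2/3
(1,5)R 2/3
(1,6)B 0/2
(2,2)R 2/2
(2,3)R 3/4
(2,4)R 3/3
(2,5)R 4/4
(2,6)R 2/3
(3,1)R 2/2
(3,2)R 3/3
(3,3)R 2/2
(3,5)R 2/2
(3,6)R 3/3
(4,1)R 2/2
(4,4)R 1/1
(4,6)R 2/2
(5,1)R 1/2
(5,2)B 0/3
(5,3)R 2/3
(5,4)R 4/4
(5,5)R 3/3
(5,6)R 2/2
(6,2)R 1/2
(6,3)R 3/3
(6,4)R 3/3
(6,5)R 2/2
The smallest same-type fraction is 0/2 at (1,3), which reduces to 0/1. Any threshold above that leaves this agent unsatisfied.

0/1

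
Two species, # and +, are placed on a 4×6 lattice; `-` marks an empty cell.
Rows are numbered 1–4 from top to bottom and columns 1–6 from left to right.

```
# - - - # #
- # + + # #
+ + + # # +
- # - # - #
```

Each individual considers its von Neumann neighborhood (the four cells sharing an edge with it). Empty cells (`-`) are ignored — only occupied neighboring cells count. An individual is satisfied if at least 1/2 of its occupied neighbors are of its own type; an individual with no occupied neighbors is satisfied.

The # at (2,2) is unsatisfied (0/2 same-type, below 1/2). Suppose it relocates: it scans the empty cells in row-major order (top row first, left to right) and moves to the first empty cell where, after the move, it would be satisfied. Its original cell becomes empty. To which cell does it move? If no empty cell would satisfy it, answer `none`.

Vacating (2,2). Empty cells in order:
  (1,2): 1/1 same-type → satisfied — stop here.

(1,2)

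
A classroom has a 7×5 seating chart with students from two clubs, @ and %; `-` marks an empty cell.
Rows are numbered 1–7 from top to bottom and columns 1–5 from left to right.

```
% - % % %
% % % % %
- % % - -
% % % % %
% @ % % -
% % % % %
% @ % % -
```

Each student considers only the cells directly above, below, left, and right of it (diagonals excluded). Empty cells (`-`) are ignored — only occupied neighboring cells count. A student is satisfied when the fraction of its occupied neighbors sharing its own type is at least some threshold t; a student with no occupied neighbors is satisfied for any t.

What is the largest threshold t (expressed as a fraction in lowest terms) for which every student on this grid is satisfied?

(1,1)% 1/1
(1,3)% 2/2
(1,4)% 3/3
(1,5)% 2/2
(2,1)% 2/2
(2,2)% 3/3
(2,3)% 4/4
(2,4)% 3/3
(2,5)% 2/2
(3,2)% 3/3
(3,3)% 3/3
(4,1)% 2/2
(4,2)% 3/4
(4,3)% 4/4
(4,4)% 3/3
(4,5)% 1/1
(5,1)% 2/3
(5,2)@ 0/4
(5,3)% 3/4
(5,4)% 3/3
(6,1)% 3/3
(6,2)% 2/4
(6,3)% 4/4
(6,4)% 4/4
(6,5)% 1/1
(7,1)% 1/2
(7,2)@ 0/3
(7,3)% 2/3
(7,4)% 2/2
The smallest same-type fraction is 0/4 at (5,2), which reduces to 0/1. Any threshold above that leaves this student unsatisfied.

0/1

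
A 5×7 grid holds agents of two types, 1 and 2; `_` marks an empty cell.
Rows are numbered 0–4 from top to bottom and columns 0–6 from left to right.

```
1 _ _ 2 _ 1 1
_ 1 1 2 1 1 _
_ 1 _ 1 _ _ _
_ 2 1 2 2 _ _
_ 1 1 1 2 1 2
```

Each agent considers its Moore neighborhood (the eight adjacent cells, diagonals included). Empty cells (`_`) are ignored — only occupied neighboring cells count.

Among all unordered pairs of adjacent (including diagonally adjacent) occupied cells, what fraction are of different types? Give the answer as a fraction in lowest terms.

Scan each occupied cell's neighbors to the right and below (and the two forward diagonals) so each pair is counted once.
Row 0: 1(0,0)–1(1,1)= 2(0,3)–2(1,3)= 2(0,3)–1(1,4)≠ 2(0,3)–1(1,2)≠ 1(0,5)–1(0,6)= 1(0,5)–1(1,5)= 1(0,5)–1(1,4)= 1(0,6)–1(1,5)=  → 2/8 unlike.
Row 1: 1(1,1)–1(1,2)= 1(1,1)–1(2,1)= 1(1,2)–2(1,3)≠ 1(1,2)–1(2,3)= 1(1,2)–1(2,1)= 2(1,3)–1(1,4)≠ 2(1,3)–1(2,3)≠ 1(1,4)–1(1,5)= 1(1,4)–1(2,3)=  → 3/9 unlike.
Row 2: 1(2,1)–2(3,1)≠ 1(2,1)–1(3,2)= 1(2,3)–2(3,3)≠ 1(2,3)–2(3,4)≠ 1(2,3)–1(3,2)=  → 3/5 unlike.
Row 3: 2(3,1)–1(3,2)≠ 2(3,1)–1(4,1)≠ 2(3,1)–1(4,2)≠ 1(3,2)–2(3,3)≠ 1(3,2)–1(4,2)= 1(3,2)–1(4,3)= 1(3,2)–1(4,1)= 2(3,3)–2(3,4)= 2(3,3)–1(4,3)≠ 2(3,3)–2(4,4)= 2(3,3)–1(4,2)≠ 2(3,4)–2(4,4)= 2(3,4)–1(4,5)≠ 2(3,4)–1(4,3)≠  → 8/14 unlike.
Row 4: 1(4,1)–1(4,2)= 1(4,2)–1(4,3)= 1(4,3)–2(4,4)≠ 2(4,4)–1(4,5)≠ 1(4,5)–2(4,6)≠  → 3/5 unlike.
Total adjacent occupied pairs: 41; unlike-type pairs: 19.
19/41 is already in lowest terms.

19/41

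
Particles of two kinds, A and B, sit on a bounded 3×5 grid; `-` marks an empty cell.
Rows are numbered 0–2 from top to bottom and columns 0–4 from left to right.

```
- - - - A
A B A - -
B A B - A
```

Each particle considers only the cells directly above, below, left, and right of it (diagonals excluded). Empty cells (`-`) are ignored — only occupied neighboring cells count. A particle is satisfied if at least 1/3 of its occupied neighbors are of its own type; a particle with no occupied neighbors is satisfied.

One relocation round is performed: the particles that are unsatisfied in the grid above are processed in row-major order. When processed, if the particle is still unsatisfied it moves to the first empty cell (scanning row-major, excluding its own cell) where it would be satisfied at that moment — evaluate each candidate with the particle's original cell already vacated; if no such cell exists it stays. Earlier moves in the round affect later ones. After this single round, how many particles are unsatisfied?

0

Initially unsatisfied (in order): (1,0), (1,1), (1,2), (2,0), (2,1), (2,2).
  (1,0) → (0,0).
  (1,1) → (1,0).
  (1,2) → (0,1).
  (2,0): now satisfied by earlier moves; stays.
  (2,1) → (0,2).
  (2,2): now satisfied by earlier moves; stays.
Resulting grid:
A A A - A
B - - - -
B - B - A
All satisfied now.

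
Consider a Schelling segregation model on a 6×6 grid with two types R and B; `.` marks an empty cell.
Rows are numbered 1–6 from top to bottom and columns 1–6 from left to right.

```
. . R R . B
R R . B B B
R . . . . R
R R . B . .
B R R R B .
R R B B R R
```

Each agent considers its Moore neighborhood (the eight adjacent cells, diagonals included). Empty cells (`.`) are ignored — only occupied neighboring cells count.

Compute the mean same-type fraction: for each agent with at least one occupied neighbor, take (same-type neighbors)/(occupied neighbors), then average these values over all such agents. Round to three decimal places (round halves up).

(1,3)R 2/3
(1,4)R 1/3
(1,6)B 2/2
(2,1)R 2/2
(2,2)R 3/3
(2,4)B 1/3
(2,5)B 3/5
(2,6)B 2/3
(3,1)R 4/4
(3,6)R 0/2
(4,1)R 3/4
(4,2)R 4/5
(4,4)B 1/3
(5,1)B 0/5
(5,2)R 5/7
(5,3)R 4/7
(5,4)R 2/6
(5,5)B 2/5
(6,1)R 2/3
(6,2)R 3/5
(6,3)B 1/5
(6,4)B 2/5
(6,5)R 2/4
(6,6)R 1/2
Sum over 24 agents: 2/3 + 1/3 + 2/2 + 2/2 + 3/3 + 1/3 + 3/5 + 2/3 + 4/4 + 0/2 + 3/4 + 4/5 + 1/3 + 0/5 + 5/7 + 4/7 + 2/6 + 2/5 + 2/3 + 3/5 + 1/5 + 2/5 + 2/4 + 1/2 = 1123/84; mean = 1123/84 ÷ 24 = 1123/2016 = 0.557043… → 0.557.

0.557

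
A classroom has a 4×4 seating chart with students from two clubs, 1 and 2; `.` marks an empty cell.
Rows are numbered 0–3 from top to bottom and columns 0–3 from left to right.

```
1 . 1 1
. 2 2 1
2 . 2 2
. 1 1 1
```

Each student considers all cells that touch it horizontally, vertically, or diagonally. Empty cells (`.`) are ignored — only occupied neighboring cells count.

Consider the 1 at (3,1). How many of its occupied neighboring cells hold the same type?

1

Occupied neighbors of (3,1): (2,0)=2, (2,2)=2, (3,2)=1.
Same type (1): 1 of 3.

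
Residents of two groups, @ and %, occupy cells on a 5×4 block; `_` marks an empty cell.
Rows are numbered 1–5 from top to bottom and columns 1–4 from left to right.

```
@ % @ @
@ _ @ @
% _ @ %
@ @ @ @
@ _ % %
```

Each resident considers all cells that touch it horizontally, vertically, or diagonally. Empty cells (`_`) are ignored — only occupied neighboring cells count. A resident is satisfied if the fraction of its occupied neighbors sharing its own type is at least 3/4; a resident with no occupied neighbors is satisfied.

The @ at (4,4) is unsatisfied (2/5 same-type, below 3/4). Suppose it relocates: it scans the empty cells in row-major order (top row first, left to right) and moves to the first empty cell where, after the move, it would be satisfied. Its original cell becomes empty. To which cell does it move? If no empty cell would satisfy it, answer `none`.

(3,2)

Vacating (4,4). Empty cells in order:
  (2,2): 5/7 same-type → still unsatisfied.
  (3,2): 6/7 same-type → satisfied — stop here.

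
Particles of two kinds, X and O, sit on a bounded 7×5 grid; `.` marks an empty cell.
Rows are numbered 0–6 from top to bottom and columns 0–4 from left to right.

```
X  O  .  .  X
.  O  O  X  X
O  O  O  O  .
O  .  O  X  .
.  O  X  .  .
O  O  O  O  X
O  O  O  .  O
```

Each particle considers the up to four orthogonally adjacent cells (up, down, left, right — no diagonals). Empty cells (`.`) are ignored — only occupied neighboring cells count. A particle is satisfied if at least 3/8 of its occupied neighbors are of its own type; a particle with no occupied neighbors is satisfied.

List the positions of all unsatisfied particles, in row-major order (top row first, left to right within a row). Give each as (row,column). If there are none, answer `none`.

(0,0), (1,3), (2,3), (3,2), (3,3), (4,2), (5,4), (6,4)

(0,0)X 0/1 ✗
(0,1)O 1/2 ✓
(0,4)X 1/1 ✓
(1,1)O 3/3 ✓
(1,2)O 2/3 ✓
(1,3)X 1/3 ✗
(1,4)X 2/2 ✓
(2,0)O 2/2 ✓
(2,1)O 3/3 ✓
(2,2)O 4/4 ✓
(2,3)O 1/3 ✗
(3,0)O 1/1 ✓
(3,2)O 1/3 ✗
(3,3)X 0/2 ✗
(4,1)O 1/2 ✓
(4,2)X 0/3 ✗
(5,0)O 2/2 ✓
(5,1)O 4/4 ✓
(5,2)O 3/4 ✓
(5,3)O 1/2 ✓
(5,4)X 0/2 ✗
(6,0)O 2/2 ✓
(6,1)O 3/3 ✓
(6,2)O 2/2 ✓
(6,4)O 0/1 ✗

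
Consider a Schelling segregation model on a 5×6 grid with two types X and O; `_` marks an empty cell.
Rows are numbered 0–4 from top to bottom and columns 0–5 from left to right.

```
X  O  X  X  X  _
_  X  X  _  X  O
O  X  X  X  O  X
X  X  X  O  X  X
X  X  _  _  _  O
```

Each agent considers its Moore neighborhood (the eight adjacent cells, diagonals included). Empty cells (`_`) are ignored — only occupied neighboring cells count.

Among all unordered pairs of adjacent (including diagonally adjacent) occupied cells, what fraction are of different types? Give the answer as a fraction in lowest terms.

Scan each occupied cell's neighbors to the right and below (and the two forward diagonals) so each pair is counted once.
From row 0: 5 unlike of 13 pairs (running 5/13).
From row 1: 4 unlike of 13 pairs (running 9/26).
From row 2: 9 unlike of 21 pairs (running 18/47).
From row 3: 4 unlike of 12 pairs (running 22/59).
From row 4: 0 unlike of 1 pairs (running 22/60).
Total adjacent occupied pairs: 60; unlike-type pairs: 22.
22/60 reduces to 11/30.

11/30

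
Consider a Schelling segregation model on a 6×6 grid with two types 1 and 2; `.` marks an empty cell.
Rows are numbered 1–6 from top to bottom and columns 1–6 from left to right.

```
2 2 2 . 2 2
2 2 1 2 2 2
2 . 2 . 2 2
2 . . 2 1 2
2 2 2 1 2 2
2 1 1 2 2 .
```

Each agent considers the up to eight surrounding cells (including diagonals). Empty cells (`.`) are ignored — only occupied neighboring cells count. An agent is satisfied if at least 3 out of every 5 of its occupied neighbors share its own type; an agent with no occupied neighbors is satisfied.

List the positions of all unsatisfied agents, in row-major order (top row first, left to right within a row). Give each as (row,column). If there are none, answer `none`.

(2,3), (4,5), (5,3), (5,4), (6,2), (6,3)

Row 1: (1,1)2 3/3 ok · (1,2)2 4/5 ok · (1,3)2 3/4 ok · (1,5)2 4/4 ok · (1,6)2 3/3 ok
Row 2: (2,1)2 4/4 ok · (2,2)2 6/7 ok · (2,3)1 0/5 unhappy · (2,4)2 5/6 ok · (2,5)2 6/6 ok · (2,6)2 5/5 ok
Row 3: (3,1)2 3/3 ok · (3,3)2 3/4 ok · (3,5)2 6/7 ok · (3,6)2 4/5 ok
Row 4: (4,1)2 3/3 ok · (4,4)2 4/6 ok · (4,5)1 1/7 unhappy · (4,6)2 4/5 ok
Row 5: (5,1)2 3/4 ok · (5,2)2 4/6 ok · (5,3)2 3/6 unhappy · (5,4)1 2/7 unhappy · (5,5)2 5/7 ok · (5,6)2 3/4 ok
Row 6: (6,1)2 2/3 ok · (6,2)1 1/5 unhappy · (6,3)1 2/5 unhappy · (6,4)2 3/5 ok · (6,5)2 3/4 ok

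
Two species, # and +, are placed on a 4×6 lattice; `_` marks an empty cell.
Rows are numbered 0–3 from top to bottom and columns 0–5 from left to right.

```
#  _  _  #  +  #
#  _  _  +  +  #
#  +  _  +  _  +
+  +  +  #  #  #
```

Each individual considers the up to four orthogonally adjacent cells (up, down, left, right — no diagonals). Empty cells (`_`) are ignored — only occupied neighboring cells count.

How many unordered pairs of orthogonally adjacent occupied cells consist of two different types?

Scan each occupied cell's neighbors to the right and below so each pair is counted once.
From row 0: 3 unlike of 6 pairs (running 3/6).
From row 1: 2 unlike of 5 pairs (running 5/11).
From row 2: 4 unlike of 5 pairs (running 9/16).
From row 3: 1 unlike of 5 pairs (running 10/21).
Total adjacent occupied pairs: 21; unlike-type pairs: 10.

10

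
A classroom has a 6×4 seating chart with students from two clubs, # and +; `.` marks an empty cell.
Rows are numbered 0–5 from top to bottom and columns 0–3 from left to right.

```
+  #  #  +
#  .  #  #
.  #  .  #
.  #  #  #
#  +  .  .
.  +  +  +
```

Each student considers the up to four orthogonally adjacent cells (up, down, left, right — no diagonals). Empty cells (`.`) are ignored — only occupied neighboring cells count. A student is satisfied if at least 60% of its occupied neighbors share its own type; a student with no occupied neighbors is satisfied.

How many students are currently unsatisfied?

Row 0: (0,0)+ 0/2 ✗ · (0,1)# 1/2 ✗ · (0,2)# 2/3 ✓ · (0,3)+ 0/2 ✗
Row 1: (1,0)# 0/1 ✗ · (1,2)# 2/2 ✓ · (1,3)# 2/3 ✓
Row 2: (2,1)# 1/1 ✓ · (2,3)# 2/2 ✓
Row 3: (3,1)# 2/3 ✓ · (3,2)# 2/2 ✓ · (3,3)# 2/2 ✓
Row 4: (4,0)# 0/1 ✗ · (4,1)+ 1/3 ✗
Row 5: (5,1)+ 2/2 ✓ · (5,2)+ 2/2 ✓ · (5,3)+ 1/1 ✓
Unsatisfied: (0,0), (0,1), (0,3), (1,0), (4,0), (4,1) — 6 in total.

6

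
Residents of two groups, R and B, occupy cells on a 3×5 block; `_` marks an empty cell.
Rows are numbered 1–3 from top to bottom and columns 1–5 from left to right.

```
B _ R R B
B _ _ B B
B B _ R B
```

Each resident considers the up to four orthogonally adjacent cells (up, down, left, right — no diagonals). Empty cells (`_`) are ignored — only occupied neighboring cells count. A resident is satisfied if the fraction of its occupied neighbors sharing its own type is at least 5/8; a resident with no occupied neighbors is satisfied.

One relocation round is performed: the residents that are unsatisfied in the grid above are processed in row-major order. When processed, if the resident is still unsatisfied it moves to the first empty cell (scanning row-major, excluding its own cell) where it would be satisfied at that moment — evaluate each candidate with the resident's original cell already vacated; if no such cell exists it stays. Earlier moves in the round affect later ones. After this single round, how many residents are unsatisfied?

Initially unsatisfied (in order): (1,4), (1,5), (2,4), (3,4), (3,5).
  (1,4): no empty cell satisfies it; stays.
  (1,5) → (2,2).
  (2,4) → (1,2).
  (3,4): no empty cell satisfies it; stays.
  (3,5): no empty cell satisfies it; stays.
Resulting grid:
B B R R _
B B _ _ B
B B _ R B
Unsatisfied now: (1,3), (3,4), (3,5).

3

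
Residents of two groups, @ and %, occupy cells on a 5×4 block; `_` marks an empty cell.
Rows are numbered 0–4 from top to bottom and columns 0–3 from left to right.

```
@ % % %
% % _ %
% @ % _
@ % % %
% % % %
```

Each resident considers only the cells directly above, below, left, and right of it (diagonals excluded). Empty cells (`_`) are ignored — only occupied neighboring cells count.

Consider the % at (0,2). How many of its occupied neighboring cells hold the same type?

2

Occupied neighbors of (0,2): (0,1)=%, (0,3)=%.
Same type (%): 2 of 2.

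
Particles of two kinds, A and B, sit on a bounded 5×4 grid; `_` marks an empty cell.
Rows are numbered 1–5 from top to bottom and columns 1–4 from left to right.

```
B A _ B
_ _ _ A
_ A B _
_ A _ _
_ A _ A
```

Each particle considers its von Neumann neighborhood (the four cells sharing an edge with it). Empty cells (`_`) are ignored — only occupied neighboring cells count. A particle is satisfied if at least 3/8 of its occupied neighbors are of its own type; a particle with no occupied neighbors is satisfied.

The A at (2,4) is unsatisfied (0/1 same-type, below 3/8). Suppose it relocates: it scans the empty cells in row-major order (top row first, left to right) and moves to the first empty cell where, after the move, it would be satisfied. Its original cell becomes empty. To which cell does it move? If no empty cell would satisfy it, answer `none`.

(1,3)

Vacating (2,4). Empty cells in order:
  (1,3): 1/2 same-type → satisfied — stop here.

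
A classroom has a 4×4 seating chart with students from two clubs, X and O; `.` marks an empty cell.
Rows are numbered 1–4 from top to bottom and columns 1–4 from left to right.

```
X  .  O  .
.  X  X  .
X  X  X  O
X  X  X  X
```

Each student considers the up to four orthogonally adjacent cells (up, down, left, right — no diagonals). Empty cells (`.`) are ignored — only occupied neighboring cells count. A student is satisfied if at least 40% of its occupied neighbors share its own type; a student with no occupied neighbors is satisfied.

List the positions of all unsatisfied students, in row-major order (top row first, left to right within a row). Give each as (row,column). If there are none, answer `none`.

(1,1)X 0/0 ok
(1,3)O 0/1 unhappy
(2,2)X 2/2 ok
(2,3)X 2/3 ok
(3,1)X 2/2 ok
(3,2)X 4/4 ok
(3,3)X 3/4 ok
(3,4)O 0/2 unhappy
(4,1)X 2/2 ok
(4,2)X 3/3 ok
(4,3)X 3/3 ok
(4,4)X 1/2 ok

(1,3), (3,4)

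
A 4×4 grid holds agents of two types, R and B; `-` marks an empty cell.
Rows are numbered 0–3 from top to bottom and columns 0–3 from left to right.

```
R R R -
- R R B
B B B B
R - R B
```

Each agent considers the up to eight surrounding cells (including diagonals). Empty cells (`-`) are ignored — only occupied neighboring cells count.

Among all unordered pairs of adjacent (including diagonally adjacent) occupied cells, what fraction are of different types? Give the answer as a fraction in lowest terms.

Scan each occupied cell's neighbors to the right and below (and the two forward diagonals) so each pair is counted once.
Row 0: R(0,0)–R(0,1)= R(0,0)–R(1,1)= R(0,1)–R(0,2)= R(0,1)–R(1,1)= R(0,1)–R(1,2)= R(0,2)–R(1,2)= R(0,2)–B(1,3)≠ R(0,2)–R(1,1)=  → 1/8 unlike.
Row 1: R(1,1)–R(1,2)= R(1,1)–B(2,1)≠ R(1,1)–B(2,2)≠ R(1,1)–B(2,0)≠ R(1,2)–B(1,3)≠ R(1,2)–B(2,2)≠ R(1,2)–B(2,3)≠ R(1,2)–B(2,1)≠ B(1,3)–B(2,3)= B(1,3)–B(2,2)=  → 7/10 unlike.
Row 2: B(2,0)–B(2,1)= B(2,0)–R(3,0)≠ B(2,1)–B(2,2)= B(2,1)–R(3,2)≠ B(2,1)–R(3,0)≠ B(2,2)–B(2,3)= B(2,2)–R(3,2)≠ B(2,2)–B(3,3)= B(2,3)–B(3,3)= B(2,3)–R(3,2)≠  → 5/10 unlike.
Row 3: R(3,2)–B(3,3)≠  → 1/1 unlike.
Total adjacent occupied pairs: 29; unlike-type pairs: 14.
14/29 is already in lowest terms.

14/29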